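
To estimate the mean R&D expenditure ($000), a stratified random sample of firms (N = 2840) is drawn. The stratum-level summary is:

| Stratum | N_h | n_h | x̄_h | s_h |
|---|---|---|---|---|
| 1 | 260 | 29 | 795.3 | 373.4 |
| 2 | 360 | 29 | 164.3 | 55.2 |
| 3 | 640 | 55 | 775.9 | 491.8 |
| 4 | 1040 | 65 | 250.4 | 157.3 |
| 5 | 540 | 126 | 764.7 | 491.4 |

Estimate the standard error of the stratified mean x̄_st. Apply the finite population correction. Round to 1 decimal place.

SE(x̄_st) ≈ 18.5

V̂(x̄_st) = Σ W_h² (1 − n_h/N_h) s_h²/n_h, with W_h = N_h/N and N = 2840:
  stratum 1: (260/2840)²·(1 − 29/260)·373.4²/29 = 35.8013
  stratum 2: (360/2840)²·(1 − 29/360)·55.2²/29 = 1.55229
  stratum 3: (640/2840)²·(1 − 55/640)·491.8²/55 = 204.133
  stratum 4: (1040/2840)²·(1 − 65/1040)·157.3²/65 = 47.857
  stratum 5: (540/2840)²·(1 − 126/540)·491.4²/126 = 53.1199
V̂(x̄_st) = 342.464
SE(x̄_st) = √342.464 = 18.5058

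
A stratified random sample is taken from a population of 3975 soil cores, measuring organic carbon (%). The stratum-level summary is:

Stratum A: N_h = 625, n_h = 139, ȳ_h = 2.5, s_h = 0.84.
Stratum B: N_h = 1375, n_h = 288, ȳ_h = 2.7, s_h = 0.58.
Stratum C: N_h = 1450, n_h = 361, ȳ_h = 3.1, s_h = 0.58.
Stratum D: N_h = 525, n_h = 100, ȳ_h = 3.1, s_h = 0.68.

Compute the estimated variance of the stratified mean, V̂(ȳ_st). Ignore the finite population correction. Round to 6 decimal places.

V̂(ȳ_st) = Σ W_h² s_h²/n_h, with W_h = N_h/N and N = 3975:
  stratum A: (625/3975)²·0.84²/139 = 0.000125496
  stratum B: (1375/3975)²·0.58²/288 = 0.000139764
  stratum C: (1450/3975)²·0.58²/361 = 0.000123997
  stratum D: (525/3975)²·0.68²/100 = 8.06607e-05
V̂(ȳ_st) = 0.000469917

V̂(ȳ_st) ≈ 0.000470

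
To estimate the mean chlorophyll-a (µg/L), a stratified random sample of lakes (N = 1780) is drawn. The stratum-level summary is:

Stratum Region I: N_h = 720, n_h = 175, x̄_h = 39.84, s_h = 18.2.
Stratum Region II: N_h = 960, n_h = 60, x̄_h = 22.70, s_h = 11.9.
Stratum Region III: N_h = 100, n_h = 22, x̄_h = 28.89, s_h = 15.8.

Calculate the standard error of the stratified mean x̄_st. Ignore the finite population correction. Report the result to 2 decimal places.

V̂(x̄_st) = Σ W_h² s_h²/n_h, with W_h = N_h/N and N = 1780:
  stratum Region I: (720/1780)²·18.2²/175 = 0.309692
  stratum Region II: (960/1780)²·11.9²/60 = 0.686507
  stratum Region III: (100/1780)²·15.8²/22 = 0.0358139
V̂(x̄_st) = 1.03201
SE(x̄_st) = √1.03201 = 1.01588

SE(x̄_st) ≈ 1.02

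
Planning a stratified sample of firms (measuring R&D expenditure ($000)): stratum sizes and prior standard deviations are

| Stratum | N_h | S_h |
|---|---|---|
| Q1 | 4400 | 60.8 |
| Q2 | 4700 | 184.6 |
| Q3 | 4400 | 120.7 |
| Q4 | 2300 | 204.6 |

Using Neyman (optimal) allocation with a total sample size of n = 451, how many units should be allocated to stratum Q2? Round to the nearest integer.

Neyman allocation: n_h = n · N_h S_h / Σ N_i S_i, with n = 451.
  stratum Q1: N_h·S_h = 4400·60.8 = 267520.00
  stratum Q2: N_h·S_h = 4700·184.6 = 867620.00
  stratum Q3: N_h·S_h = 4400·120.7 = 531080.00
  stratum Q4: N_h·S_h = 2300·204.6 = 470580.00
Σ N_h S_h = 2136800.00
n for stratum Q2 = 451·867620.00/2136800.00 = 183.123 → 183

183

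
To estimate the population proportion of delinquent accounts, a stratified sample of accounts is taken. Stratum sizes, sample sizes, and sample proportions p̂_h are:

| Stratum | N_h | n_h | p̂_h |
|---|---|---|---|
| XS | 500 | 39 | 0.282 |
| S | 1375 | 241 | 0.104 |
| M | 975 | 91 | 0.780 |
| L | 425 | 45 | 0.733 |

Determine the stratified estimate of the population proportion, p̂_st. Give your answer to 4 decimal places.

N = 3275; stratum weights W_h = N_h/N.
p̂_st = Σ W_h p̂_h = (500·0.282 + 1375·0.104 + 975·0.780 + 425·0.733)/3275 = 0.41405

p̂_st ≈ 0.4141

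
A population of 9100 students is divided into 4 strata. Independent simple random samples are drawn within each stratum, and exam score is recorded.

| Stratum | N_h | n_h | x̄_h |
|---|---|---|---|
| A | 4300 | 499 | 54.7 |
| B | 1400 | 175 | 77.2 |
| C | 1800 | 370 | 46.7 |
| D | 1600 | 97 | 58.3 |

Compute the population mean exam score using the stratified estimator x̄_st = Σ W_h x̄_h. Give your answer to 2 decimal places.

N = Σ N_h = 9100. Stratum weights W_h = N_h/N.
x̄_st = (4300·54.7 + 1400·77.2 + 1800·46.7 + 1600·58.3) / 9100 = 57.2121

x̄_st ≈ 57.21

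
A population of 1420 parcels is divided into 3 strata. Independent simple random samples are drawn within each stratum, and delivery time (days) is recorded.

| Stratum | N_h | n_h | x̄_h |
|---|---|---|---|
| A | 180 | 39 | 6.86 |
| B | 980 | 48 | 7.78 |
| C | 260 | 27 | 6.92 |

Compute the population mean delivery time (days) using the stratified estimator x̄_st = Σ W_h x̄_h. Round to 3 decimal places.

x̄_st ≈ 7.506

N = Σ N_h = 1420. Stratum weights W_h = N_h/N.
x̄_st = (180·6.86 + 980·7.78 + 260·6.92) / 1420 = 7.50592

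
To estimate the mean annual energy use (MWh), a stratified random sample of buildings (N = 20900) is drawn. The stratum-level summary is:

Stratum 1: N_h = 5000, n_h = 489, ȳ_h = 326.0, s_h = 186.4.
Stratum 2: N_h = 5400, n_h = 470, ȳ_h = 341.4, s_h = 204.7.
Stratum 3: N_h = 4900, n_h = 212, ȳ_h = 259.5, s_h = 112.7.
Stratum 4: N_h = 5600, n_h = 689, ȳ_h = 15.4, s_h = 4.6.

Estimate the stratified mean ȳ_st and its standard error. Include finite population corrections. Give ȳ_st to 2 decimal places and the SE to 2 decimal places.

ȳ_st = Σ W_h ȳ_h = (5000·326.0 + 5400·341.4 + 4900·259.5 + 5600·15.4)/20900 = 231.16507
V̂(ȳ_st) = Σ W_h² (1 − n_h/N_h) s_h²/n_h, with W_h = N_h/N and N = 20900:
  stratum 1: (5000/20900)²·(1 − 489/5000)·186.4²/489 = 3.66888
  stratum 2: (5400/20900)²·(1 − 470/5400)·204.7²/470 = 5.43358
  stratum 3: (4900/20900)²·(1 − 212/4900)·112.7²/212 = 3.15067
  stratum 4: (5600/20900)²·(1 − 689/5600)·4.6²/689 = 0.00193358
V̂(ȳ_st) = 12.2551
SE(ȳ_st) = √12.2551 = 3.50072

ȳ_st ≈ 231.17, SE ≈ 3.50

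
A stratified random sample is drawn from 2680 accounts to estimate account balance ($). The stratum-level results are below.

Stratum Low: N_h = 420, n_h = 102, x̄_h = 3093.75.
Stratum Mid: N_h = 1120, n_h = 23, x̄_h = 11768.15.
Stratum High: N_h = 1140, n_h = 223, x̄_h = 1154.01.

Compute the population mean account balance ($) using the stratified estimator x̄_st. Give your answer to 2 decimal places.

N = Σ N_h = 2680. Stratum weights W_h = N_h/N.
x̄_st = (420·3093.75 + 1120·11768.15 + 1140·1154.01) / 2680 = 5893.7591

x̄_st ≈ 5893.76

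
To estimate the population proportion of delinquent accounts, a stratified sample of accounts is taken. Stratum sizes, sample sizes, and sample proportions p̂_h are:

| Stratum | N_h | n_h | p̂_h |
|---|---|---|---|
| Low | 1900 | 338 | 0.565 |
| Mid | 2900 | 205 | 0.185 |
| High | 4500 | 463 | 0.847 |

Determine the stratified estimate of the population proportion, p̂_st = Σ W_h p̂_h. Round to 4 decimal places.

N = 9300; stratum weights W_h = N_h/N.
p̂_st = Σ W_h p̂_h = (1900·0.565 + 2900·0.185 + 4500·0.847)/9300 = 0.58296

p̂_st ≈ 0.5830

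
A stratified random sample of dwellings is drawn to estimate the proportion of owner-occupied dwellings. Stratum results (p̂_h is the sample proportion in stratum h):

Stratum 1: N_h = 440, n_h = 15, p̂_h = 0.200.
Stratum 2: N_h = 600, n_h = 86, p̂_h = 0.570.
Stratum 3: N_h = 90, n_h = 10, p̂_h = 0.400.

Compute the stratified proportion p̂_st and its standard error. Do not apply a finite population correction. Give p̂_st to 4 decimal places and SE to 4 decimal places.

N = 1130; stratum weights W_h = N_h/N.
p̂_st = Σ W_h p̂_h = (440·0.200 + 600·0.570 + 90·0.400)/1130 = 0.41239
V̂(p̂_st) = Σ W_h² p̂_h(1−p̂_h)/(n_h−1):
  stratum 1: (440/1130)²·0.200·0.800/14 = 0.00173277
  stratum 2: (600/1130)²·0.570·0.430/85 = 0.000812962
  stratum 3: (90/1130)²·0.400·0.600/9 = 0.00016916
V̂(p̂_st) = 0.00271489; SE = √V̂ = 0.0521046

p̂_st ≈ 0.4124, SE ≈ 0.0521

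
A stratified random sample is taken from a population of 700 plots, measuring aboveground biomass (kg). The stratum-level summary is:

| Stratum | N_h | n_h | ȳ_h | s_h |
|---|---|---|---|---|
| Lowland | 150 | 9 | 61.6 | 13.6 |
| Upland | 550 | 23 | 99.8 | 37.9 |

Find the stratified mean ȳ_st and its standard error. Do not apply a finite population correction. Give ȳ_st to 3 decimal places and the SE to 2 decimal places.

ȳ_st ≈ 91.614, SE ≈ 6.28

ȳ_st = Σ W_h ȳ_h = (150·61.6 + 550·99.8)/700 = 91.61429
V̂(ȳ_st) = Σ W_h² s_h²/n_h, with W_h = N_h/N and N = 700:
  stratum Lowland: (150/700)²·13.6²/9 = 0.943673
  stratum Upland: (550/700)²·37.9²/23 = 38.5549
V̂(ȳ_st) = 39.4986
SE(ȳ_st) = √39.4986 = 6.28479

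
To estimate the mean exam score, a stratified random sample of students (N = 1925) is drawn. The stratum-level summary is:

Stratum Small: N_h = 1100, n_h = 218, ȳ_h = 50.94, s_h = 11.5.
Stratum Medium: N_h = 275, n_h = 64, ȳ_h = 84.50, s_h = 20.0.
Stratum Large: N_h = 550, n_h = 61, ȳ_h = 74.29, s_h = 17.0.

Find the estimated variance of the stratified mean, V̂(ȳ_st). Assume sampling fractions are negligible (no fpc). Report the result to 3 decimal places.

V̂(ȳ_st) ≈ 0.712

V̂(ȳ_st) = Σ W_h² s_h²/n_h, with W_h = N_h/N and N = 1925:
  stratum Small: (1100/1925)²·11.5²/218 = 0.19809
  stratum Medium: (275/1925)²·20.0²/64 = 0.127551
  stratum Large: (550/1925)²·17.0²/61 = 0.386751
V̂(ȳ_st) = 0.712393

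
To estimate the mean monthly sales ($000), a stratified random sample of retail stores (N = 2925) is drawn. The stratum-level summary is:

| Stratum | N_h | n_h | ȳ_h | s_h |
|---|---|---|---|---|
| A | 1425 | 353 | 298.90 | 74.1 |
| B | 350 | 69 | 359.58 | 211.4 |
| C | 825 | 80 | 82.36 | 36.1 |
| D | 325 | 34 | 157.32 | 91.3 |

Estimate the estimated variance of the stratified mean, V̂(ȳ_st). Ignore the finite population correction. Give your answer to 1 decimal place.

V̂(ȳ_st) ≈ 17.3

V̂(ȳ_st) = Σ W_h² s_h²/n_h, with W_h = N_h/N and N = 2925:
  stratum A: (1425/2925)²·74.1²/353 = 3.69181
  stratum B: (350/2925)²·211.4²/69 = 9.27353
  stratum C: (825/2925)²·36.1²/80 = 1.29593
  stratum D: (325/2925)²·91.3²/34 = 3.02676
V̂(ȳ_st) = 17.288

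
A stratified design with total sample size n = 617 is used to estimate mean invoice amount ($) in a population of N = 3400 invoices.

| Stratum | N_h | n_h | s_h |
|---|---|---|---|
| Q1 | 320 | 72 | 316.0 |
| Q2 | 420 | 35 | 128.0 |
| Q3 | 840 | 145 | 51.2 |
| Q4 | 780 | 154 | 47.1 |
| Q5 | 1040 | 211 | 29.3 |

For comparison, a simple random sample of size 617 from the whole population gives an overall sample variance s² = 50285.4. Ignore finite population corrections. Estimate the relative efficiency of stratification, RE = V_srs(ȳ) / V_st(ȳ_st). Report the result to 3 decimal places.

RE ≈ 3.761

V̂(ȳ_st) = Σ W_h² s_h²/n_h, with W_h = N_h/N and N = 3400:
  stratum Q1: (320/3400)²·316.0²/72 = 12.2852
  stratum Q2: (420/3400)²·128.0²/35 = 7.1432
  stratum Q3: (840/3400)²·51.2²/145 = 1.1035
  stratum Q4: (780/3400)²·47.1²/154 = 0.758145
  stratum Q5: (1040/3400)²·29.3²/211 = 0.380681
V_st = 21.6708
V_srs = s²/n = 50285.4/617 = 81.4998
Relative efficiency = V_srs / V_st = 81.4998/21.6708 = 3.7608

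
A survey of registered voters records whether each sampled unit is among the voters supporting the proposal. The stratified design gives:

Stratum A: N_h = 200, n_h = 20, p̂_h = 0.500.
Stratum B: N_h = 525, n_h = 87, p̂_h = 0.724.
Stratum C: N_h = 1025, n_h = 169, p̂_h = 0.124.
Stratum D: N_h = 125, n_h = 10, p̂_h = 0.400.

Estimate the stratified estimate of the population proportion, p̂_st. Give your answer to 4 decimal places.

p̂_st ≈ 0.3505

N = 1875; stratum weights W_h = N_h/N.
p̂_st = Σ W_h p̂_h = (200·0.500 + 525·0.724 + 1025·0.124 + 125·0.400)/1875 = 0.35051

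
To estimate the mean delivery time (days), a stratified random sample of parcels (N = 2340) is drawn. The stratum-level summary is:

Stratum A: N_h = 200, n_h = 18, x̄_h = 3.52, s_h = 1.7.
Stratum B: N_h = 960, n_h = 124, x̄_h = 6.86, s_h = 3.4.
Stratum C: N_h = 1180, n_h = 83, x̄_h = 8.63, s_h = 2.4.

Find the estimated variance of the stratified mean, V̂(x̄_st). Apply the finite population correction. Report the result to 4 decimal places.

V̂(x̄_st) = Σ W_h² (1 − n_h/N_h) s_h²/n_h, with W_h = N_h/N and N = 2340:
  stratum A: (200/2340)²·(1 − 18/200)·1.7²/18 = 0.00106732
  stratum B: (960/2340)²·(1 − 124/960)·3.4²/124 = 0.0136641
  stratum C: (1180/2340)²·(1 − 83/1180)·2.4²/83 = 0.0164059
V̂(x̄_st) = 0.0311374

V̂(x̄_st) ≈ 0.0311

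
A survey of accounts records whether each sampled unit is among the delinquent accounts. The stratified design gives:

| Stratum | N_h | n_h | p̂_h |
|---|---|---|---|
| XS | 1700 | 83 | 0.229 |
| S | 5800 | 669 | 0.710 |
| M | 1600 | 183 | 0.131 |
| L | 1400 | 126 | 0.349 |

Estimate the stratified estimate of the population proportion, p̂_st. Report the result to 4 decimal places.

N = 10500; stratum weights W_h = N_h/N.
p̂_st = Σ W_h p̂_h = (1700·0.229 + 5800·0.710 + 1600·0.131 + 1400·0.349)/10500 = 0.49576

p̂_st ≈ 0.4958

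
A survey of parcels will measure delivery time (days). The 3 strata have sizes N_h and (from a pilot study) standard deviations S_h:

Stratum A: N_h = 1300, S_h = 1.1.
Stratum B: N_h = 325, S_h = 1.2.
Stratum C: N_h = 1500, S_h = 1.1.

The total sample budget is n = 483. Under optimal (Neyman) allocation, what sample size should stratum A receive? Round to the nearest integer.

199

Neyman allocation: n_h = n · N_h S_h / Σ N_i S_i, with n = 483.
  stratum A: N_h·S_h = 1300·1.1 = 1430.00
  stratum B: N_h·S_h = 325·1.2 = 390.00
  stratum C: N_h·S_h = 1500·1.1 = 1650.00
Σ N_h S_h = 3470.00
n for stratum A = 483·1430.00/3470.00 = 199.046 → 199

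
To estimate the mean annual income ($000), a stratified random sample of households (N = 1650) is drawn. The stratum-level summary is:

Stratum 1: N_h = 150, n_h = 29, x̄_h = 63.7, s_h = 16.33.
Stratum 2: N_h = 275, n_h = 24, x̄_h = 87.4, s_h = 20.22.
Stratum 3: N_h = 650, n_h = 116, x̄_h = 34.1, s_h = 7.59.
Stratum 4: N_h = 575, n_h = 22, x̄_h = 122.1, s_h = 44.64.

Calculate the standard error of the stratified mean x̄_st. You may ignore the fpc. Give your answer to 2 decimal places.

V̂(x̄_st) = Σ W_h² s_h²/n_h, with W_h = N_h/N and N = 1650:
  stratum 1: (150/1650)²·16.33²/29 = 0.0759957
  stratum 2: (275/1650)²·20.22²/24 = 0.473204
  stratum 3: (650/1650)²·7.59²/116 = 0.0770698
  stratum 4: (575/1650)²·44.64²/22 = 11
V̂(x̄_st) = 11.6263
SE(x̄_st) = √11.6263 = 3.40973

SE(x̄_st) ≈ 3.41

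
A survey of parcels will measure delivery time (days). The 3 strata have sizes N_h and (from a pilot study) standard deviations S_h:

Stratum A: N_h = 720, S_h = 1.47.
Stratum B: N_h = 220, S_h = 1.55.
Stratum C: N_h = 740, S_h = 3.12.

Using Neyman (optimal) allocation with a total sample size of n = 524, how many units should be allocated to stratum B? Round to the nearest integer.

Neyman allocation: n_h = n · N_h S_h / Σ N_i S_i, with n = 524.
  stratum A: N_h·S_h = 720·1.47 = 1058.40
  stratum B: N_h·S_h = 220·1.55 = 341.00
  stratum C: N_h·S_h = 740·3.12 = 2308.80
Σ N_h S_h = 3708.20
n for stratum B = 524·341.00/3708.20 = 48.186 → 48

48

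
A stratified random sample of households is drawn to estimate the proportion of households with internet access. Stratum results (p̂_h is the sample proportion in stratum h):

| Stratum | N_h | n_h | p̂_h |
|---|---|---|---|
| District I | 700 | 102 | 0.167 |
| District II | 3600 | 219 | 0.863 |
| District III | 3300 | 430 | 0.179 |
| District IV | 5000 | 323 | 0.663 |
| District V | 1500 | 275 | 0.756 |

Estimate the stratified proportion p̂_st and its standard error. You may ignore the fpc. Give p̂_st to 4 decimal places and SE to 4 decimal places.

N = 14100; stratum weights W_h = N_h/N.
p̂_st = Σ W_h p̂_h = (700·0.167 + 3600·0.863 + 3300·0.179 + 5000·0.663 + 1500·0.756)/14100 = 0.58606
V̂(p̂_st) = Σ W_h² p̂_h(1−p̂_h)/(n_h−1):
  stratum District I: (700/14100)²·0.167·0.833/101 = 3.39467e-06
  stratum District II: (3600/14100)²·0.863·0.137/218 = 3.53543e-05
  stratum District III: (3300/14100)²·0.179·0.821/429 = 1.87641e-05
  stratum District IV: (5000/14100)²·0.663·0.337/322 = 8.72548e-05
  stratum District V: (1500/14100)²·0.756·0.244/274 = 7.61913e-06
V̂(p̂_st) = 0.000152387; SE = √V̂ = 0.0123445

p̂_st ≈ 0.5861, SE ≈ 0.0123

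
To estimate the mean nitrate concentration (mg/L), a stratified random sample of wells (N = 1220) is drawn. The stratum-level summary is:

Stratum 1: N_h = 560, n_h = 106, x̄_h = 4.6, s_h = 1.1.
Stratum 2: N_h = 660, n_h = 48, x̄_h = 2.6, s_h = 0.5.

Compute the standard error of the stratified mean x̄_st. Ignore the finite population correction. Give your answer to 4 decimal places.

SE(x̄_st) ≈ 0.0627

V̂(x̄_st) = Σ W_h² s_h²/n_h, with W_h = N_h/N and N = 1220:
  stratum 1: (560/1220)²·1.1²/106 = 0.00240512
  stratum 2: (660/1220)²·0.5²/48 = 0.00152429
V̂(x̄_st) = 0.0039294
SE(x̄_st) = √0.0039294 = 0.062685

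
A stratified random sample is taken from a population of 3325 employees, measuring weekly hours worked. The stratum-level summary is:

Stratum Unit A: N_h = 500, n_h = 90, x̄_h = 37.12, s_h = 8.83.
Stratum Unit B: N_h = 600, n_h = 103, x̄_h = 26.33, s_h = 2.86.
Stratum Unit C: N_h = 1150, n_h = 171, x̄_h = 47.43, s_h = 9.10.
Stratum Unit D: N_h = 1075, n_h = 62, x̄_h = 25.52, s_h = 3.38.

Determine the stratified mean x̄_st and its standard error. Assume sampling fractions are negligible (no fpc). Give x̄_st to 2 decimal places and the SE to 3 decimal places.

x̄_st = Σ W_h x̄_h = (500·37.12 + 600·26.33 + 1150·47.43 + 1075·25.52)/3325 = 34.98842
V̂(x̄_st) = Σ W_h² s_h²/n_h, with W_h = N_h/N and N = 3325:
  stratum Unit A: (500/3325)²·8.83²/90 = 0.0195901
  stratum Unit B: (600/3325)²·2.86²/103 = 0.00258591
  stratum Unit C: (1150/3325)²·9.10²/171 = 0.0579294
  stratum Unit D: (1075/3325)²·3.38²/62 = 0.0192608
V̂(x̄_st) = 0.0993662
SE(x̄_st) = √0.0993662 = 0.315224

x̄_st ≈ 34.99, SE ≈ 0.315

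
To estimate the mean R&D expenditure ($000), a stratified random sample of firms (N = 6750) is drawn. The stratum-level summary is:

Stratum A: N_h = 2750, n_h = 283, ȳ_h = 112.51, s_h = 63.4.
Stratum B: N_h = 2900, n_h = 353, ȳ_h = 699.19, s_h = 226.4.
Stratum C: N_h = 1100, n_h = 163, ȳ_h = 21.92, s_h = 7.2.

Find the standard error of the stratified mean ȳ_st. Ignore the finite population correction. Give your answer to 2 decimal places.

V̂(ȳ_st) = Σ W_h² s_h²/n_h, with W_h = N_h/N and N = 6750:
  stratum A: (2750/6750)²·63.4²/283 = 2.35749
  stratum B: (2900/6750)²·226.4²/353 = 26.802
  stratum C: (1100/6750)²·7.2²/163 = 0.00844608
V̂(ȳ_st) = 29.1679
SE(ȳ_st) = √29.1679 = 5.40073

SE(ȳ_st) ≈ 5.40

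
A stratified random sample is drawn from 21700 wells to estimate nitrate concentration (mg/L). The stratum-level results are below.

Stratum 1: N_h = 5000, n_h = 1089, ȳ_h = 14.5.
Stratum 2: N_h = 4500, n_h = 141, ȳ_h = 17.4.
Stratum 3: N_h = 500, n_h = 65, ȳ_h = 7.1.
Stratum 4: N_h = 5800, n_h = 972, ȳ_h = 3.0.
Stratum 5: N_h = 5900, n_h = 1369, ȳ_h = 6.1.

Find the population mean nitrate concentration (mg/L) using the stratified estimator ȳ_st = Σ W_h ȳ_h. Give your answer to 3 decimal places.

N = Σ N_h = 21700. Stratum weights W_h = N_h/N.
ȳ_st = (5000·14.5 + 4500·17.4 + 500·7.1 + 5800·3.0 + 5900·6.1) / 21700 = 9.57327

ȳ_st ≈ 9.573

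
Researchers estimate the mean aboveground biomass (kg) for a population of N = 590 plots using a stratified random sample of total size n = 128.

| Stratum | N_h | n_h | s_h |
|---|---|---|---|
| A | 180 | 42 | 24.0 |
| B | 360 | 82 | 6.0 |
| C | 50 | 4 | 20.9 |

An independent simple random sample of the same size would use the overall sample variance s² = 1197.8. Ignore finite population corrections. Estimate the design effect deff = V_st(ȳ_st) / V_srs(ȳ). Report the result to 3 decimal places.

V̂(ȳ_st) = Σ W_h² s_h²/n_h, with W_h = N_h/N and N = 590:
  stratum A: (180/590)²·24.0²/42 = 1.27648
  stratum B: (360/590)²·6.0²/82 = 0.163452
  stratum C: (50/590)²·20.9²/4 = 0.784275
V_st = 2.22421
V_srs = s²/n = 1197.8/128 = 9.35781
deff = V_st / V_srs = 2.22421/9.35781 = 0.2377

deff ≈ 0.238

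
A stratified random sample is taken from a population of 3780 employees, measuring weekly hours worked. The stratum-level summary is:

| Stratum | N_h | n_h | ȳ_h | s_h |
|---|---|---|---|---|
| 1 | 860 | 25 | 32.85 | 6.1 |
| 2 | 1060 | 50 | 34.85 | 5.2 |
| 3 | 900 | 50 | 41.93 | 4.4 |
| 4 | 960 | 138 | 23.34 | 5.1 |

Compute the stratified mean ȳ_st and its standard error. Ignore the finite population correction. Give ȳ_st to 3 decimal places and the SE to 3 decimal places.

ȳ_st ≈ 33.158, SE ≈ 0.392

ȳ_st = Σ W_h ȳ_h = (860·32.85 + 1060·34.85 + 900·41.93 + 960·23.34)/3780 = 33.15751
V̂(ȳ_st) = Σ W_h² s_h²/n_h, with W_h = N_h/N and N = 3780:
  stratum 1: (860/3780)²·6.1²/25 = 0.077043
  stratum 2: (1060/3780)²·5.2²/50 = 0.042527
  stratum 3: (900/3780)²·4.4²/50 = 0.0219501
  stratum 4: (960/3780)²·5.1²/138 = 0.0121568
V̂(ȳ_st) = 0.153677
SE(ȳ_st) = √0.153677 = 0.392016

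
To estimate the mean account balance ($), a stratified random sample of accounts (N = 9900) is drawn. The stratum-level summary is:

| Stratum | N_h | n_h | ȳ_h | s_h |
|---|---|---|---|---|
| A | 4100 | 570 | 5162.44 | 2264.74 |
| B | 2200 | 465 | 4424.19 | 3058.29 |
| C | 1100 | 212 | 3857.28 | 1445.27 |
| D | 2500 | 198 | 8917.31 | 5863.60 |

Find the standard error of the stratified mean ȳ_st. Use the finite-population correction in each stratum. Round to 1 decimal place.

V̂(ȳ_st) = Σ W_h² (1 − n_h/N_h) s_h²/n_h, with W_h = N_h/N and N = 9900:
  stratum A: (4100/9900)²·(1 − 570/4100)·2264.74²/570 = 1328.77
  stratum B: (2200/9900)²·(1 − 465/2200)·3058.29²/465 = 783.351
  stratum C: (1100/9900)²·(1 − 212/1100)·1445.27²/212 = 98.1968
  stratum D: (2500/9900)²·(1 − 198/2500)·5863.60²/198 = 10196.2
V̂(ȳ_st) = 12406.5
SE(ȳ_st) = √12406.5 = 111.385

SE(ȳ_st) ≈ 111.4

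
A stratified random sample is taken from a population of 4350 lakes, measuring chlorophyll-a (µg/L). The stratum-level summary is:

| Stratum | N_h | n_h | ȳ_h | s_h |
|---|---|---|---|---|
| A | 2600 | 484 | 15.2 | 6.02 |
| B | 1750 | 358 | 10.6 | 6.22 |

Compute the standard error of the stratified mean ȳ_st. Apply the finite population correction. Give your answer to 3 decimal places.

V̂(ȳ_st) = Σ W_h² (1 − n_h/N_h) s_h²/n_h, with W_h = N_h/N and N = 4350:
  stratum A: (2600/4350)²·(1 − 484/2600)·6.02²/484 = 0.02177
  stratum B: (1750/4350)²·(1 − 358/1750)·6.22²/358 = 0.0139122
V̂(ȳ_st) = 0.0356822
SE(ȳ_st) = √0.0356822 = 0.188897

SE(ȳ_st) ≈ 0.189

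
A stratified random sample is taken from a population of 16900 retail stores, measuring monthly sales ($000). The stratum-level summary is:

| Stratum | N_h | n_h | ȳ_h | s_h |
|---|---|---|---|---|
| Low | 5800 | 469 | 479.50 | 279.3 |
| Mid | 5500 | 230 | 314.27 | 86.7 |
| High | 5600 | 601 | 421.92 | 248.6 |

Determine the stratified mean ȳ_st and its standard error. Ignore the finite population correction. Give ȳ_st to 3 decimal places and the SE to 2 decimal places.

ȳ_st = Σ W_h ȳ_h = (5800·479.50 + 5500·314.27 + 5600·421.92)/16900 = 406.64716
V̂(ȳ_st) = Σ W_h² s_h²/n_h, with W_h = N_h/N and N = 16900:
  stratum Low: (5800/16900)²·279.3²/469 = 19.5908
  stratum Mid: (5500/16900)²·86.7²/230 = 3.46148
  stratum High: (5600/16900)²·248.6²/601 = 11.2909
V̂(ȳ_st) = 34.3432
SE(ȳ_st) = √34.3432 = 5.86031

ȳ_st ≈ 406.647, SE ≈ 5.86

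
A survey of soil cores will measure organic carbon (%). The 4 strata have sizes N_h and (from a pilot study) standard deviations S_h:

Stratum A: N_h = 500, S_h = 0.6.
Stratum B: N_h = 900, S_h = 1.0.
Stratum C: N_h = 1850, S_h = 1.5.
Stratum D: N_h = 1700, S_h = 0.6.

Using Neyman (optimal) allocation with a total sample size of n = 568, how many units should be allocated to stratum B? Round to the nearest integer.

Neyman allocation: n_h = n · N_h S_h / Σ N_i S_i, with n = 568.
  stratum A: N_h·S_h = 500·0.6 = 300.00
  stratum B: N_h·S_h = 900·1.0 = 900.00
  stratum C: N_h·S_h = 1850·1.5 = 2775.00
  stratum D: N_h·S_h = 1700·0.6 = 1020.00
Σ N_h S_h = 4995.00
n for stratum B = 568·900.00/4995.00 = 102.342 → 102

102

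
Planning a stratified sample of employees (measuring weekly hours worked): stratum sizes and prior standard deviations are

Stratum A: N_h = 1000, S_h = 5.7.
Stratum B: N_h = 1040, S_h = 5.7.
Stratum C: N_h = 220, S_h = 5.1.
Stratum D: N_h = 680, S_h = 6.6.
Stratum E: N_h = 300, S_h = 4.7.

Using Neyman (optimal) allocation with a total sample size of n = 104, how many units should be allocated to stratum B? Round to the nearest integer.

Neyman allocation: n_h = n · N_h S_h / Σ N_i S_i, with n = 104.
  stratum A: N_h·S_h = 1000·5.7 = 5700.00
  stratum B: N_h·S_h = 1040·5.7 = 5928.00
  stratum C: N_h·S_h = 220·5.1 = 1122.00
  stratum D: N_h·S_h = 680·6.6 = 4488.00
  stratum E: N_h·S_h = 300·4.7 = 1410.00
Σ N_h S_h = 18648.00
n for stratum B = 104·5928.00/18648.00 = 33.060 → 33

33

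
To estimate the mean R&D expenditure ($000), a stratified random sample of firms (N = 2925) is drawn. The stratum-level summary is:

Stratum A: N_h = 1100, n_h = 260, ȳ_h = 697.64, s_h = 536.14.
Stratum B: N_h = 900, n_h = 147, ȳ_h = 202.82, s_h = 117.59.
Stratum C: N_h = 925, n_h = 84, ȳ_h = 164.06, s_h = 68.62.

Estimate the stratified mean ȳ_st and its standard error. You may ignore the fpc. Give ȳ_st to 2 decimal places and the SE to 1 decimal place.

ȳ_st ≈ 376.65, SE ≈ 13.1

ȳ_st = Σ W_h ȳ_h = (1100·697.64 + 900·202.82 + 925·164.06)/2925 = 376.64872
V̂(ȳ_st) = Σ W_h² s_h²/n_h, with W_h = N_h/N and N = 2925:
  stratum A: (1100/2925)²·536.14²/260 = 156.357
  stratum B: (900/2925)²·117.59²/147 = 8.90547
  stratum C: (925/2925)²·68.62²/84 = 5.60601
V̂(ȳ_st) = 170.868
SE(ȳ_st) = √170.868 = 13.0717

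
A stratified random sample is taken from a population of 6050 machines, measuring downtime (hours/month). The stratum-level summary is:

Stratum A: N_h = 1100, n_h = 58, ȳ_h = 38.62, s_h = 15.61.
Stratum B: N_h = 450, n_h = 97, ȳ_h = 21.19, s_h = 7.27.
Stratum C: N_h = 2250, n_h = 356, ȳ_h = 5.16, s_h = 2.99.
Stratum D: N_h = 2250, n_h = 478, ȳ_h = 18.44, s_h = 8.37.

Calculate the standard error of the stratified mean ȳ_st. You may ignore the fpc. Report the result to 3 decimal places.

V̂(ȳ_st) = Σ W_h² s_h²/n_h, with W_h = N_h/N and N = 6050:
  stratum A: (1100/6050)²·15.61²/58 = 0.138884
  stratum B: (450/6050)²·7.27²/97 = 0.00301447
  stratum C: (2250/6050)²·2.99²/356 = 0.00347333
  stratum D: (2250/6050)²·8.37²/478 = 0.0202711
V̂(ȳ_st) = 0.165643
SE(ȳ_st) = √0.165643 = 0.406993

SE(ȳ_st) ≈ 0.407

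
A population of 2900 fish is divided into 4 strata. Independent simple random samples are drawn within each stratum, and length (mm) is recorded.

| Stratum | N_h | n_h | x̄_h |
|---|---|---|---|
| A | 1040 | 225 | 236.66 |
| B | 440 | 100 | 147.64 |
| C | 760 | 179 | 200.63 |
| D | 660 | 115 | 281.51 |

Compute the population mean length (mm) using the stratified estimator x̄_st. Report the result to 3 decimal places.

x̄_st ≈ 223.918

N = Σ N_h = 2900. Stratum weights W_h = N_h/N.
x̄_st = (1040·236.66 + 440·147.64 + 760·200.63 + 660·281.51) / 2900 = 223.91841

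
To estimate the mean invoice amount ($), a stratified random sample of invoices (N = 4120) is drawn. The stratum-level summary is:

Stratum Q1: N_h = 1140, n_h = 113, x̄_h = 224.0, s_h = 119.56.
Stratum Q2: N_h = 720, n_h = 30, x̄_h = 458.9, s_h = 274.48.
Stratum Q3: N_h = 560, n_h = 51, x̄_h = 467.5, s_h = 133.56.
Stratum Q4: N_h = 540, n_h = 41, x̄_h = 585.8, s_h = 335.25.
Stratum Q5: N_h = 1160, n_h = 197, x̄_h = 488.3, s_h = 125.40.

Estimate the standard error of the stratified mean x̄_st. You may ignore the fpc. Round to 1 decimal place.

SE(x̄_st) ≈ 12.1

V̂(x̄_st) = Σ W_h² s_h²/n_h, with W_h = N_h/N and N = 4120:
  stratum Q1: (1140/4120)²·119.56²/113 = 9.6852
  stratum Q2: (720/4120)²·274.48²/30 = 76.6956
  stratum Q3: (560/4120)²·133.56²/51 = 6.46196
  stratum Q4: (540/4120)²·335.25²/41 = 47.092
  stratum Q5: (1160/4120)²·125.40²/197 = 6.32777
V̂(x̄_st) = 146.263
SE(x̄_st) = √146.263 = 12.0939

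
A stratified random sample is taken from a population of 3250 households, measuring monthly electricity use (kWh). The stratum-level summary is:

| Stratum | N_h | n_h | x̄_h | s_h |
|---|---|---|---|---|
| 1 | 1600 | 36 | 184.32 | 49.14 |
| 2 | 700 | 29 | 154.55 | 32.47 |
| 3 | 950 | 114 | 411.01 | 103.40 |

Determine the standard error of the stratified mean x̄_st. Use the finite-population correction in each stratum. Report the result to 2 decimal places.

SE(x̄_st) ≈ 4.96

V̂(x̄_st) = Σ W_h² (1 − n_h/N_h) s_h²/n_h, with W_h = N_h/N and N = 3250:
  stratum 1: (1600/3250)²·(1 − 36/1600)·49.14²/36 = 15.8912
  stratum 2: (700/3250)²·(1 − 29/700)·32.47²/29 = 1.61667
  stratum 3: (950/3250)²·(1 − 114/950)·103.40²/114 = 7.05179
V̂(x̄_st) = 24.5597
SE(x̄_st) = √24.5597 = 4.95577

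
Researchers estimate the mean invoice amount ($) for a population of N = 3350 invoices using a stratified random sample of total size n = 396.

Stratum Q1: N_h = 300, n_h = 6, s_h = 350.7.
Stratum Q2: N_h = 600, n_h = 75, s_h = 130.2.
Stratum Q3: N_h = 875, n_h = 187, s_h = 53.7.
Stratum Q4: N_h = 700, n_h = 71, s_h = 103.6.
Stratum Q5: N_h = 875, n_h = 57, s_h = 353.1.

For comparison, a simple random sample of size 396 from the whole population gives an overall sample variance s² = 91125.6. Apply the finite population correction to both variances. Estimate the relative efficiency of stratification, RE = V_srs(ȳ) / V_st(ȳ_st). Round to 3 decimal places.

RE ≈ 0.647

V̂(ȳ_st) = Σ W_h² (1 − n_h/N_h) s_h²/n_h, with W_h = N_h/N and N = 3350:
  stratum Q1: (300/3350)²·(1 − 6/300)·350.7²/6 = 161.101
  stratum Q2: (600/3350)²·(1 − 75/600)·130.2²/75 = 6.34427
  stratum Q3: (875/3350)²·(1 − 187/875)·53.7²/187 = 0.827206
  stratum Q4: (700/3350)²·(1 − 71/700)·103.6²/71 = 5.93089
  stratum Q5: (875/3350)²·(1 − 57/875)·353.1²/57 = 139.506
V_st = 313.71
V_srs = (1 − 396/3350)·91125.6/396 = 202.913
Relative efficiency = V_srs / V_st = 202.913/313.71 = 0.6468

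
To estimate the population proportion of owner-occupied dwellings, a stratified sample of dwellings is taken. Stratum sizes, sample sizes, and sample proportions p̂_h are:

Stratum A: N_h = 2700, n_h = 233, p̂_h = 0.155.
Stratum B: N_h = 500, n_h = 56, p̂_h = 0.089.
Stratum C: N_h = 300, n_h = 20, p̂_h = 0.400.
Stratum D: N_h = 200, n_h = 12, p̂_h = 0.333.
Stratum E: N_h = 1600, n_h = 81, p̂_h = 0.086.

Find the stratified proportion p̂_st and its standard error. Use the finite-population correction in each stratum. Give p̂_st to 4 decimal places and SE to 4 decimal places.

N = 5300; stratum weights W_h = N_h/N.
p̂_st = Σ W_h p̂_h = (2700·0.155 + 500·0.089 + 300·0.400 + 200·0.333 + 1600·0.086)/5300 = 0.14853
V̂(p̂_st) = Σ W_h² (1 − n_h/N_h) p̂_h(1−p̂_h)/(n_h−1):
  stratum A: (2700/5300)²·(1 − 233/2700)·0.155·0.845/232 = 0.000133869
  stratum B: (500/5300)²·(1 − 56/500)·0.089·0.911/55 = 1.16506e-05
  stratum C: (300/5300)²·(1 − 20/300)·0.400·0.600/19 = 3.77733e-05
  stratum D: (200/5300)²·(1 − 12/200)·0.333·0.667/11 = 2.7028e-05
  stratum E: (1600/5300)²·(1 − 81/1600)·0.086·0.914/80 = 8.50121e-05
V̂(p̂_st) = 0.000295333; SE = √V̂ = 0.0171853

p̂_st ≈ 0.1485, SE ≈ 0.0172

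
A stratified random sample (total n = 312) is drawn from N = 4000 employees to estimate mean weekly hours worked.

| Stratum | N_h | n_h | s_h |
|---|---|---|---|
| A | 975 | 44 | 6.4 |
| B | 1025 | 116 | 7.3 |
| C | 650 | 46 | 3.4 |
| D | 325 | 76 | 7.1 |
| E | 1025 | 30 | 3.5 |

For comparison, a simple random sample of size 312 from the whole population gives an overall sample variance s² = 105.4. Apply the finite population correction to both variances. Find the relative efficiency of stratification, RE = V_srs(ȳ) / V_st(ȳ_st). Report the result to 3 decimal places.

RE ≈ 2.706

V̂(ȳ_st) = Σ W_h² (1 − n_h/N_h) s_h²/n_h, with W_h = N_h/N and N = 4000:
  stratum A: (975/4000)²·(1 − 44/975)·6.4²/44 = 0.0528131
  stratum B: (1025/4000)²·(1 − 116/1025)·7.3²/116 = 0.026752
  stratum C: (650/4000)²·(1 − 46/650)·3.4²/46 = 0.00616638
  stratum D: (325/4000)²·(1 − 76/325)·7.1²/76 = 0.00335479
  stratum E: (1025/4000)²·(1 − 30/1025)·3.5²/30 = 0.0260281
V_st = 0.115114
V_srs = (1 − 312/4000)·105.4/312 = 0.311471
Relative efficiency = V_srs / V_st = 0.311471/0.115114 = 2.7058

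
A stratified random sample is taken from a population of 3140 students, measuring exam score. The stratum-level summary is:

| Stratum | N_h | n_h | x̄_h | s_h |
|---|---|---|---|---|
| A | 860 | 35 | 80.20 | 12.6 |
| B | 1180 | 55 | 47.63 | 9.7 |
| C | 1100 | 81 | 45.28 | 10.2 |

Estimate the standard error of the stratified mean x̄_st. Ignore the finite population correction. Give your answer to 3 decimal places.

SE(x̄_st) ≈ 0.860

V̂(x̄_st) = Σ W_h² s_h²/n_h, with W_h = N_h/N and N = 3140:
  stratum A: (860/3140)²·12.6²/35 = 0.34026
  stratum B: (1180/3140)²·9.7²/55 = 0.241594
  stratum C: (1100/3140)²·10.2²/81 = 0.157631
V̂(x̄_st) = 0.739484
SE(x̄_st) = √0.739484 = 0.859933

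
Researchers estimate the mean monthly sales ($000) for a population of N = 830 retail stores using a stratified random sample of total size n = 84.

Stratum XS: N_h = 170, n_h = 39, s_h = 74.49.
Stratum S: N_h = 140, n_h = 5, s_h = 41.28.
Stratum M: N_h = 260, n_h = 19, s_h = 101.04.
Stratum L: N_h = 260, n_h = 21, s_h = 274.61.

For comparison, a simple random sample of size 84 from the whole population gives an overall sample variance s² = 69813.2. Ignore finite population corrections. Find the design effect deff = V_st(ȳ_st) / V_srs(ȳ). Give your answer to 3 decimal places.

deff ≈ 0.506

V̂(ȳ_st) = Σ W_h² s_h²/n_h, with W_h = N_h/N and N = 830:
  stratum XS: (170/830)²·74.49²/39 = 5.96861
  stratum S: (140/830)²·41.28²/5 = 9.69637
  stratum M: (260/830)²·101.04²/19 = 52.7258
  stratum L: (260/830)²·274.61²/21 = 352.374
V_st = 420.765
V_srs = s²/n = 69813.2/84 = 831.11
deff = V_st / V_srs = 420.765/831.11 = 0.5063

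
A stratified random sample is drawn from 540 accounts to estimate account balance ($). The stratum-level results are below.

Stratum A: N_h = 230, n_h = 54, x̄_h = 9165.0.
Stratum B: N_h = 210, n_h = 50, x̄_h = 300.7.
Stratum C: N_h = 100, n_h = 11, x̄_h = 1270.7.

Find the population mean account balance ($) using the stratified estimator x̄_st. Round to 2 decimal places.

N = Σ N_h = 540. Stratum weights W_h = N_h/N.
x̄_st = (230·9165.0 + 210·300.7 + 100·1270.7) / 540 = 4255.8648

x̄_st ≈ 4255.86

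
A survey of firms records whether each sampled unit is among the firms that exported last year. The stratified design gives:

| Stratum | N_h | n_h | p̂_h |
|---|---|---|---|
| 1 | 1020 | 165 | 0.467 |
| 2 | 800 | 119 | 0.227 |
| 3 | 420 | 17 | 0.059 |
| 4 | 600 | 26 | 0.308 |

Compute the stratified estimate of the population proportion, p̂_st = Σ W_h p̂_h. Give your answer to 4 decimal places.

p̂_st ≈ 0.3055

N = 2840; stratum weights W_h = N_h/N.
p̂_st = Σ W_h p̂_h = (1020·0.467 + 800·0.227 + 420·0.059 + 600·0.308)/2840 = 0.30546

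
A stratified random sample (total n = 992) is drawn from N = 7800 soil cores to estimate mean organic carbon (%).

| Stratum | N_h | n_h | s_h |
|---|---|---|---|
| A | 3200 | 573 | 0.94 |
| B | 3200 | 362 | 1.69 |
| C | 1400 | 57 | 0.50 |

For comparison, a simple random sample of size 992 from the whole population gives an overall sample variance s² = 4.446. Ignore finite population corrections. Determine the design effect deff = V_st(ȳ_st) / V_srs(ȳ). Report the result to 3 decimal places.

V̂(ȳ_st) = Σ W_h² s_h²/n_h, with W_h = N_h/N and N = 7800:
  stratum A: (3200/7800)²·0.94²/573 = 0.000259545
  stratum B: (3200/7800)²·1.69²/362 = 0.00132793
  stratum C: (1400/7800)²·0.50²/57 = 0.000141297
V_st = 0.00172877
V_srs = s²/n = 4.446/992 = 0.00448185
deff = V_st / V_srs = 0.00172877/0.00448185 = 0.3857

deff ≈ 0.386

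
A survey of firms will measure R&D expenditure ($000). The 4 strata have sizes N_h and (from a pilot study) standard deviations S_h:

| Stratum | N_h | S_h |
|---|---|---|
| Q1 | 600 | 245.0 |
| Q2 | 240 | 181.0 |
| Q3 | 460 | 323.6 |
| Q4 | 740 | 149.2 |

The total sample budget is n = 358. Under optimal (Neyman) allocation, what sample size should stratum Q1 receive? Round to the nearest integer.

Neyman allocation: n_h = n · N_h S_h / Σ N_i S_i, with n = 358.
  stratum Q1: N_h·S_h = 600·245.0 = 147000.00
  stratum Q2: N_h·S_h = 240·181.0 = 43440.00
  stratum Q3: N_h·S_h = 460·323.6 = 148856.00
  stratum Q4: N_h·S_h = 740·149.2 = 110408.00
Σ N_h S_h = 449704.00
n for stratum Q1 = 358·147000.00/449704.00 = 117.024 → 117

117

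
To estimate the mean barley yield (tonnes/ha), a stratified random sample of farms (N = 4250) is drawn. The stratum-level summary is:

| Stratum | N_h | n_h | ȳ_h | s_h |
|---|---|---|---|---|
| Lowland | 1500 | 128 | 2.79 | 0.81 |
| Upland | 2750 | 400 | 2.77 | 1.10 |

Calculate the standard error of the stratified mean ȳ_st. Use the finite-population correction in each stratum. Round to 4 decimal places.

V̂(ȳ_st) = Σ W_h² (1 − n_h/N_h) s_h²/n_h, with W_h = N_h/N and N = 4250:
  stratum Lowland: (1500/4250)²·(1 − 128/1500)·0.81²/128 = 0.00058402
  stratum Upland: (2750/4250)²·(1 − 400/2750)·1.10²/400 = 0.0010823
V̂(ȳ_st) = 0.00166632
SE(ȳ_st) = √0.00166632 = 0.0408206

SE(ȳ_st) ≈ 0.0408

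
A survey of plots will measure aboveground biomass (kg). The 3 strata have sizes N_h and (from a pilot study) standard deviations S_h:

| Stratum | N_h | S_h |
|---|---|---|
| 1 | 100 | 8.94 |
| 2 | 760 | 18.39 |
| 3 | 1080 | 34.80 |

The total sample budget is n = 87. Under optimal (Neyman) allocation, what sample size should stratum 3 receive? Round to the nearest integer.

Neyman allocation: n_h = n · N_h S_h / Σ N_i S_i, with n = 87.
  stratum 1: N_h·S_h = 100·8.94 = 894.00
  stratum 2: N_h·S_h = 760·18.39 = 13976.40
  stratum 3: N_h·S_h = 1080·34.80 = 37584.00
Σ N_h S_h = 52454.40
n for stratum 3 = 87·37584.00/52454.40 = 62.336 → 62

62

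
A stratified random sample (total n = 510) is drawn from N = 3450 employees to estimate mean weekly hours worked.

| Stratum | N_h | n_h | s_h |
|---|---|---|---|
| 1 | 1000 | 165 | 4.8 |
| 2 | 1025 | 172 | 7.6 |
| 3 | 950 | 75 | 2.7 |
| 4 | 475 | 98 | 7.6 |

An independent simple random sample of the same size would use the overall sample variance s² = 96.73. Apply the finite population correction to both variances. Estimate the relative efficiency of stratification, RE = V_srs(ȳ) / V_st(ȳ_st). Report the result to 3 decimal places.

V̂(ȳ_st) = Σ W_h² (1 − n_h/N_h) s_h²/n_h, with W_h = N_h/N and N = 3450:
  stratum 1: (1000/3450)²·(1 − 165/1000)·4.8²/165 = 0.00979596
  stratum 2: (1025/3450)²·(1 − 172/1025)·7.6²/172 = 0.024668
  stratum 3: (950/3450)²·(1 − 75/950)·2.7²/75 = 0.00678828
  stratum 4: (475/3450)²·(1 − 98/475)·7.6²/98 = 0.00886743
V_st = 0.0501196
V_srs = (1 − 510/3450)·96.73/510 = 0.161629
Relative efficiency = V_srs / V_st = 0.161629/0.0501196 = 3.2249

RE ≈ 3.225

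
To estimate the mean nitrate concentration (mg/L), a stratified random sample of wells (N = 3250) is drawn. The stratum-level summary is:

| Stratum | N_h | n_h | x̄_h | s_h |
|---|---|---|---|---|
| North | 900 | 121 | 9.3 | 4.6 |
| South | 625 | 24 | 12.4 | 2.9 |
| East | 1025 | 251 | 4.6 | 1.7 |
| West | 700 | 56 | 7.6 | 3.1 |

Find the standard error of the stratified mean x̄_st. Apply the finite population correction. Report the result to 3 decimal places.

SE(x̄_st) ≈ 0.180

V̂(x̄_st) = Σ W_h² (1 − n_h/N_h) s_h²/n_h, with W_h = N_h/N and N = 3250:
  stratum North: (900/3250)²·(1 − 121/900)·4.6²/121 = 0.0116076
  stratum South: (625/3250)²·(1 − 24/625)·2.9²/24 = 0.0124616
  stratum East: (1025/3250)²·(1 − 251/1025)·1.7²/251 = 0.000864813
  stratum West: (700/3250)²·(1 − 56/700)·3.1²/56 = 0.00732407
V̂(x̄_st) = 0.0322581
SE(x̄_st) = √0.0322581 = 0.179605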